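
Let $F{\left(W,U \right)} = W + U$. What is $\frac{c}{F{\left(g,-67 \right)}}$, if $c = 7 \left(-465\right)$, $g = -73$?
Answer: $\frac{93}{4} \approx 23.25$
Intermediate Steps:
$F{\left(W,U \right)} = U + W$
$c = -3255$
$\frac{c}{F{\left(g,-67 \right)}} = - \frac{3255}{-67 - 73} = - \frac{3255}{-140} = \left(-3255\right) \left(- \frac{1}{140}\right) = \frac{93}{4}$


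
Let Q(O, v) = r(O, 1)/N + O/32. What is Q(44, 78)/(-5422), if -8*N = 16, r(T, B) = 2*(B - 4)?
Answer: -35/43376 ≈ -0.00080690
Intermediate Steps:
r(T, B) = -8 + 2*B (r(T, B) = 2*(-4 + B) = -8 + 2*B)
N = -2 (N = -1/8*16 = -2)
Q(O, v) = 3 + O/32 (Q(O, v) = (-8 + 2*1)/(-2) + O/32 = (-8 + 2)*(-1/2) + O*(1/32) = -6*(-1/2) + O/32 = 3 + O/32)
Q(44, 78)/(-5422) = (3 + (1/32)*44)/(-5422) = (3 + 11/8)*(-1/5422) = (35/8)*(-1/5422) = -35/43376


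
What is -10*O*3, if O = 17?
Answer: -510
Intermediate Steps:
-10*O*3 = -10*17*3 = -170*3 = -510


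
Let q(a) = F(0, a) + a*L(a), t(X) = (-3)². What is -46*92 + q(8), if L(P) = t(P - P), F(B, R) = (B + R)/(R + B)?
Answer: -4159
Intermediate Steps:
t(X) = 9
F(B, R) = 1 (F(B, R) = (B + R)/(B + R) = 1)
L(P) = 9
q(a) = 1 + 9*a (q(a) = 1 + a*9 = 1 + 9*a)
-46*92 + q(8) = -46*92 + (1 + 9*8) = -4232 + (1 + 72) = -4232 + 73 = -4159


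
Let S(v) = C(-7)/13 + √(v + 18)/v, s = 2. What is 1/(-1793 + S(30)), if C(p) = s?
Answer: -22724325/40741217999 - 1690*√3/40741217999 ≈ -0.00055784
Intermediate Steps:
C(p) = 2
S(v) = 2/13 + √(18 + v)/v (S(v) = 2/13 + √(v + 18)/v = 2*(1/13) + √(18 + v)/v = 2/13 + √(18 + v)/v)
1/(-1793 + S(30)) = 1/(-1793 + (2/13 + √(18 + 30)/30)) = 1/(-1793 + (2/13 + √48/30)) = 1/(-1793 + (2/13 + (4*√3)/30)) = 1/(-1793 + (2/13 + 2*√3/15)) = 1/(-23307/13 + 2*√3/15)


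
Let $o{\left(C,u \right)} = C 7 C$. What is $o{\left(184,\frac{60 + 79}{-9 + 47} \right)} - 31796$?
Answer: $205196$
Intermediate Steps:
$o{\left(C,u \right)} = 7 C^{2}$ ($o{\left(C,u \right)} = 7 C C = 7 C^{2}$)
$o{\left(184,\frac{60 + 79}{-9 + 47} \right)} - 31796 = 7 \cdot 184^{2} - 31796 = 7 \cdot 33856 - 31796 = 236992 - 31796 = 205196$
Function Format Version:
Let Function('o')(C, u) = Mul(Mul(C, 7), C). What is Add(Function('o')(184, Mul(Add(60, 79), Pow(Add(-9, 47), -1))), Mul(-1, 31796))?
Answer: 205196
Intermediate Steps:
Function('o')(C, u) = Mul(7, Pow(C, 2)) (Function('o')(C, u) = Mul(Mul(7, C), C) = Mul(7, Pow(C, 2)))
Add(Function('o')(184, Mul(Add(60, 79), Pow(Add(-9, 47), -1))), Mul(-1, 31796)) = Add(Mul(7, Pow(184, 2)), Mul(-1, 31796)) = Add(Mul(7, 33856), -31796) = Add(236992, -31796) = 205196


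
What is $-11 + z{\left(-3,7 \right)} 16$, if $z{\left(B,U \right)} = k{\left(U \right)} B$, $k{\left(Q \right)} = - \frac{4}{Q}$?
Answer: $\frac{115}{7} \approx 16.429$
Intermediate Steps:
$z{\left(B,U \right)} = - \frac{4 B}{U}$ ($z{\left(B,U \right)} = - \frac{4}{U} B = - \frac{4 B}{U}$)
$-11 + z{\left(-3,7 \right)} 16 = -11 + \left(-4\right) \left(-3\right) \frac{1}{7} \cdot 16 = -11 + \frac{12}{7} \cdot 16 = -11 + \frac{192}{7} = \frac{115}{7}$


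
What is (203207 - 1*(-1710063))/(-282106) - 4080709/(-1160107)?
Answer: -534202713368/163636572671 ≈ -3.2646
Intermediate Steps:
(203207 - 1*(-1710063))/(-282106) - 4080709/(-1160107) = (203207 + 1710063)*(-1/282106) - 4080709*(-1/1160107) = 1913270*(-1/282106) + 4080709/1160107 = -956635/141053 + 4080709/1160107 = -534202713368/163636572671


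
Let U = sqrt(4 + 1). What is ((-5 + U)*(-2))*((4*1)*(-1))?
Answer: -40 + 8*sqrt(5) ≈ -22.111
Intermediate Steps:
U = sqrt(5) ≈ 2.2361
((-5 + U)*(-2))*((4*1)*(-1)) = ((-5 + sqrt(5))*(-2))*((4*1)*(-1)) = (10 - 2*sqrt(5))*(4*(-1)) = (10 - 2*sqrt(5))*(-4) = -40 + 8*sqrt(5)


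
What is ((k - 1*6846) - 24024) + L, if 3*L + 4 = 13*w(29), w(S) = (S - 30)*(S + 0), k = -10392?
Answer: -41389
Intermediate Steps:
w(S) = S*(-30 + S) (w(S) = (-30 + S)*S = S*(-30 + S))
L = -127 (L = -4/3 + (13*(29*(-30 + 29)))/3 = -4/3 + (13*(29*(-1)))/3 = -4/3 + (13*(-29))/3 = -4/3 + (⅓)*(-377) = -4/3 - 377/3 = -127)
((k - 1*6846) - 24024) + L = ((-10392 - 1*6846) - 24024) - 127 = ((-10392 - 6846) - 24024) - 127 = (-17238 - 24024) - 127 = -41262 - 127 = -41389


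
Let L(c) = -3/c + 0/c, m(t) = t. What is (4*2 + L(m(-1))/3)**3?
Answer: 729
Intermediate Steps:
L(c) = -3/c (L(c) = -3/c + 0 = -3/c)
(4*2 + L(m(-1))/3)**3 = (4*2 - 3/(-1)/3)**3 = (8 - 3*(-1)*(1/3))**3 = (8 + 3*(1/3))**3 = (8 + 1)**3 = 9**3 = 729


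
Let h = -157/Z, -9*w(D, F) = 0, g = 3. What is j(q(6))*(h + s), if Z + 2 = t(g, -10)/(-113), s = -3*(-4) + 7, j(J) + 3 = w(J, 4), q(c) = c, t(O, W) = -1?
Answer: -22016/75 ≈ -293.55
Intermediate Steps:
w(D, F) = 0 (w(D, F) = -1/9*0 = 0)
j(J) = -3 (j(J) = -3 + 0 = -3)
s = 19 (s = 12 + 7 = 19)
Z = -225/113 (Z = -2 - 1/(-113) = -2 - 1*(-1/113) = -2 + 1/113 = -225/113 ≈ -1.9911)
h = 17741/225 (h = -157/(-225/113) = -157*(-113/225) = 17741/225 ≈ 78.849)
j(q(6))*(h + s) = -3*(17741/225 + 19) = -3*22016/225 = -22016/75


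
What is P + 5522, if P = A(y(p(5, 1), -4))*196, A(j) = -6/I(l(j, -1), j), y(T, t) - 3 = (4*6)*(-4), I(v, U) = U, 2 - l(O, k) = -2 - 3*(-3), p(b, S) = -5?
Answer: 171574/31 ≈ 5534.6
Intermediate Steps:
l(O, k) = -5 (l(O, k) = 2 - (-2 - 3*(-3)) = 2 - (-2 + 9) = 2 - 1*7 = 2 - 7 = -5)
y(T, t) = -93 (y(T, t) = 3 + (4*6)*(-4) = 3 + 24*(-4) = 3 - 96 = -93)
A(j) = -6/j
P = 392/31 (P = -6/(-93)*196 = -6*(-1/93)*196 = (2/31)*196 = 392/31 ≈ 12.645)
P + 5522 = 392/31 + 5522 = 171574/31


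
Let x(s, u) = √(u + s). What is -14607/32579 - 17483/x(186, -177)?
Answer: -569622478/97737 ≈ -5828.1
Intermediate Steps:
x(s, u) = √(s + u)
-14607/32579 - 17483/x(186, -177) = -14607/32579 - 17483/√(186 - 177) = -14607*1/32579 - 17483/(√9) = -14607/32579 - 17483/3 = -569622478/97737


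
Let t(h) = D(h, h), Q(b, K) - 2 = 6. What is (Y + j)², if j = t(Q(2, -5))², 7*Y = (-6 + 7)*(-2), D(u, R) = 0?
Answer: 4/49 ≈ 0.081633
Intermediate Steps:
Q(b, K) = 8 (Q(b, K) = 2 + 6 = 8)
t(h) = 0
Y = -2/7 (Y = ((-6 + 7)*(-2))/7 = (1*(-2))/7 = (⅐)*(-2) = -2/7 ≈ -0.28571)
j = 0 (j = 0² = 0)
(Y + j)² = (-2/7 + 0)² = (-2/7)² = 4/49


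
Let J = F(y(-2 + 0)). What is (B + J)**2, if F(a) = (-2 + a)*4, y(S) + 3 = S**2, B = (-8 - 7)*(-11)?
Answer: 25921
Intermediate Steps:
B = 165 (B = -15*(-11) = 165)
y(S) = -3 + S**2
F(a) = -8 + 4*a
J = -4 (J = -8 + 4*(-3 + (-2 + 0)**2) = -8 + 4*(-3 + (-2)**2) = -8 + 4*(-3 + 4) = -8 + 4*1 = -8 + 4 = -4)
(B + J)**2 = (165 - 4)**2 = 161**2 = 25921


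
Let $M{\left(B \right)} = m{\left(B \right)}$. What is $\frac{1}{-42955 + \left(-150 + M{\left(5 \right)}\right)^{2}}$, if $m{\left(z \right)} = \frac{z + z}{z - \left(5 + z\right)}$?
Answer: $- \frac{1}{19851} \approx -5.0375 \cdot 10^{-5}$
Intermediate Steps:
$m{\left(z \right)} = - \frac{2 z}{5}$ ($m{\left(z \right)} = \frac{2 z}{-5} = 2 z \left(- \frac{1}{5}\right) = - \frac{2 z}{5}$)
$M{\left(B \right)} = - \frac{2 B}{5}$
$\frac{1}{-42955 + \left(-150 + M{\left(5 \right)}\right)^{2}} = \frac{1}{-42955 + \left(-150 - 2\right)^{2}} = \frac{1}{-42955 + \left(-152\right)^{2}} = \frac{1}{-42955 + 23104} = \frac{1}{-19851} = - \frac{1}{19851}$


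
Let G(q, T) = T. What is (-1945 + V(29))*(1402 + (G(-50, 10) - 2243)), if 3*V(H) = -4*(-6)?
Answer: 1609647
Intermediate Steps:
V(H) = 8 (V(H) = (-4*(-6))/3 = (1/3)*24 = 8)
(-1945 + V(29))*(1402 + (G(-50, 10) - 2243)) = (-1945 + 8)*(1402 + (10 - 2243)) = -1937*(1402 - 2233) = -1937*(-831) = 1609647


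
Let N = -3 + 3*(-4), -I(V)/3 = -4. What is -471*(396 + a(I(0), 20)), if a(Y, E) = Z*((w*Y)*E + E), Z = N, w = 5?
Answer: 8432784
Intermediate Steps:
I(V) = 12 (I(V) = -3*(-4) = 12)
N = -15 (N = -3 - 12 = -15)
Z = -15
a(Y, E) = -15*E - 75*E*Y (a(Y, E) = -15*((5*Y)*E + E) = -15*(5*E*Y + E) = -15*(E + 5*E*Y) = -15*E - 75*E*Y)
-471*(396 + a(I(0), 20)) = -471*(396 - 15*20*(1 + 5*12)) = -471*(396 - 15*20*(1 + 60)) = -471*(396 - 15*20*61) = -471*(396 - 18300) = -471*(-17904) = 8432784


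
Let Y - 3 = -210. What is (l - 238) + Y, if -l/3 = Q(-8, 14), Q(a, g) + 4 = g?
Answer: -475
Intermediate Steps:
Y = -207 (Y = 3 - 210 = -207)
Q(a, g) = -4 + g
l = -30 (l = -3*(-4 + 14) = -3*10 = -30)
(l - 238) + Y = (-30 - 238) - 207 = -268 - 207 = -475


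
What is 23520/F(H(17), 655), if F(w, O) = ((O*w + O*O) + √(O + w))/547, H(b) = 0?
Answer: 28662800/955821 - 8752*√655/125212551 ≈ 29.986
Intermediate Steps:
F(w, O) = O²/547 + √(O + w)/547 + O*w/547 (F(w, O) = ((O*w + O²) + √(O + w))*(1/547) = ((O² + O*w) + √(O + w))*(1/547) = (O² + √(O + w) + O*w)*(1/547) = O²/547 + √(O + w)/547 + O*w/547)
23520/F(H(17), 655) = 23520/((1/547)*655² + √(655 + 0)/547 + (1/547)*655*0) = 23520/((1/547)*429025 + √655/547 + 0) = 23520/(429025/547 + √655/547 + 0) = 23520/(429025/547 + √655/547)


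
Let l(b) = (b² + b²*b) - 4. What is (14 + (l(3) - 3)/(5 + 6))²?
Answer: 33489/121 ≈ 276.77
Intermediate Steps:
l(b) = -4 + b² + b³ (l(b) = (b² + b³) - 4 = -4 + b² + b³)
(14 + (l(3) - 3)/(5 + 6))² = (14 + ((-4 + 3² + 3³) - 3)/(5 + 6))² = (14 + ((-4 + 9 + 27) - 3)/11)² = (14 + (32 - 3)*(1/11))² = (14 + 29*(1/11))² = (14 + 29/11)² = (183/11)² = 33489/121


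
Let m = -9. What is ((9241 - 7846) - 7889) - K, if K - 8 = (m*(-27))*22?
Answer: -11848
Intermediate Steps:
K = 5354 (K = 8 - 9*(-27)*22 = 8 + 243*22 = 8 + 5346 = 5354)
((9241 - 7846) - 7889) - K = ((9241 - 7846) - 7889) - 1*5354 = (1395 - 7889) - 5354 = -6494 - 5354 = -11848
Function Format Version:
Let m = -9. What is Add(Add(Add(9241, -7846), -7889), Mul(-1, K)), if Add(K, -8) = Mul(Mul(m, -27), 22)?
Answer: -11848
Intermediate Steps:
K = 5354 (K = Add(8, Mul(Mul(-9, -27), 22)) = Add(8, Mul(243, 22)) = Add(8, 5346) = 5354)
Add(Add(Add(9241, -7846), -7889), Mul(-1, K)) = Add(Add(Add(9241, -7846), -7889), Mul(-1, 5354)) = Add(Add(1395, -7889), -5354) = Add(-6494, -5354) = -11848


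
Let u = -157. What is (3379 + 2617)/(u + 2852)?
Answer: 5996/2695 ≈ 2.2249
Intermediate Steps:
(3379 + 2617)/(u + 2852) = (3379 + 2617)/(-157 + 2852) = 5996/2695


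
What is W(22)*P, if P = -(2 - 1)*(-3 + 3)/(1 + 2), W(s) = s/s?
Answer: 0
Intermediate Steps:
W(s) = 1
P = 0 (P = -0/3 = -0*(⅓) = -0 = -1*0 = 0)
W(22)*P = 1*0 = 0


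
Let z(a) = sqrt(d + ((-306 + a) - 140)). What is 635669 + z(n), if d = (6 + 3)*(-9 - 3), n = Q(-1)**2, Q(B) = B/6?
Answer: 635669 + 7*I*sqrt(407)/6 ≈ 6.3567e+5 + 23.537*I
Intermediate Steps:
Q(B) = B/6 (Q(B) = B*(1/6) = B/6)
n = 1/36 (n = ((1/6)*(-1))**2 = (-1/6)**2 = 1/36 ≈ 0.027778)
d = -108 (d = 9*(-12) = -108)
z(a) = sqrt(-554 + a) (z(a) = sqrt(-108 + ((-306 + a) - 140)) = sqrt(-108 + (-446 + a)) = sqrt(-554 + a))
635669 + z(n) = 635669 + sqrt(-554 + 1/36) = 635669 + sqrt(-19943/36) = 635669 + 7*I*sqrt(407)/6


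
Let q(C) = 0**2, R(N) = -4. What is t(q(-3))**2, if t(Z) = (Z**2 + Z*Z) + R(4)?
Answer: 16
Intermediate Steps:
q(C) = 0
t(Z) = -4 + 2*Z**2 (t(Z) = (Z**2 + Z*Z) - 4 = (Z**2 + Z**2) - 4 = 2*Z**2 - 4 = -4 + 2*Z**2)
t(q(-3))**2 = (-4 + 2*0**2)**2 = (-4 + 2*0)**2 = (-4 + 0)**2 = (-4)**2 = 16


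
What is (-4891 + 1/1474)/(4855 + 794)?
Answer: -2403111/2775542 ≈ -0.86582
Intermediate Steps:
(-4891 + 1/1474)/(4855 + 794) = (-4891 + 1/1474)/5649 = -7209333/1474*1/5649 = -2403111/2775542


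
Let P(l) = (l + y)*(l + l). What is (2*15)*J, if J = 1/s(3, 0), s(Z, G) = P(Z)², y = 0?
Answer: 5/54 ≈ 0.092593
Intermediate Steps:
P(l) = 2*l² (P(l) = (l + 0)*(l + l) = l*(2*l) = 2*l²)
s(Z, G) = 4*Z⁴ (s(Z, G) = (2*Z²)² = 4*Z⁴)
J = 1/324 (J = 1/(4*3⁴) = 1/(4*81) = 1/324 ≈ 0.0030864)
(2*15)*J = (2*15)*(1/324) = 30*(1/324) = 5/54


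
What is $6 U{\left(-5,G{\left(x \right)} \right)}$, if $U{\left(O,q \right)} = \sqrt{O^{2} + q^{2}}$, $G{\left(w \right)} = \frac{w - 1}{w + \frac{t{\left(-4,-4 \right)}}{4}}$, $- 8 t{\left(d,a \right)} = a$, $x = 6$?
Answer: $\frac{30 \sqrt{2465}}{49} \approx 30.397$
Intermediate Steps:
$t{\left(d,a \right)} = - \frac{a}{8}$
$G{\left(w \right)} = \frac{-1 + w}{\frac{1}{8} + w}$ ($G{\left(w \right)} = \frac{w - 1}{w + \frac{\left(- \frac{1}{8}\right) \left(-4\right)}{4}} = \frac{-1 + w}{w + \frac{1}{2} \cdot \frac{1}{4}} = \frac{-1 + w}{w + \frac{1}{8}} = \frac{-1 + w}{\frac{1}{8} + w}$)
$6 U{\left(-5,G{\left(x \right)} \right)} = 6 \sqrt{\left(-5\right)^{2} + \left(\frac{8 \left(-1 + 6\right)}{1 + 8 \cdot 6}\right)^{2}} = 6 \sqrt{25 + \left(8 \frac{1}{1 + 48} \cdot 5\right)^{2}} = 6 \sqrt{25 + \left(8 \cdot \frac{1}{49} \cdot 5\right)^{2}} = 6 \sqrt{25 + \left(\frac{40}{49}\right)^{2}} = 6 \sqrt{25 + \frac{1600}{2401}} = 6 \sqrt{\frac{61625}{2401}} = 6 \frac{5 \sqrt{2465}}{49} = \frac{30 \sqrt{2465}}{49}$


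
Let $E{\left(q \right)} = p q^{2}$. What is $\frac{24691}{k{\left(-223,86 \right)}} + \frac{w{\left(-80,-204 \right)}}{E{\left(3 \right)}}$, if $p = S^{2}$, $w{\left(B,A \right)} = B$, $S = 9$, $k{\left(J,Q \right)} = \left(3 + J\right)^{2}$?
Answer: $\frac{14127739}{35283600} \approx 0.40041$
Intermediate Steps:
$p = 81$ ($p = 9^{2} = 81$)
$E{\left(q \right)} = 81 q^{2}$
$\frac{24691}{k{\left(-223,86 \right)}} + \frac{w{\left(-80,-204 \right)}}{E{\left(3 \right)}} = \frac{24691}{\left(3 - 223\right)^{2}} - \frac{80}{81 \cdot 3^{2}} = \frac{24691}{\left(-220\right)^{2}} - \frac{80}{81 \cdot 9} = \frac{24691}{48400} - \frac{80}{729} = \frac{14127739}{35283600}$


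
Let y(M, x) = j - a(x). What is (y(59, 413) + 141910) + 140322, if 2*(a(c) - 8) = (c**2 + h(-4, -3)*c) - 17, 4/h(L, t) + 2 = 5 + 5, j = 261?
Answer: 788423/4 ≈ 1.9711e+5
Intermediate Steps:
h(L, t) = 1/2 (h(L, t) = 4/(-2 + (5 + 5)) = 4/(-2 + 10) = 4/8 = 4*(1/8) = 1/2)
a(c) = -1/2 + c**2/2 + c/4 (a(c) = 8 + ((c**2 + c/2) - 17)/2 = 8 + (-17 + c**2 + c/2)/2 = 8 + (-17/2 + c**2/2 + c/4) = -1/2 + c**2/2 + c/4)
y(M, x) = 523/2 - x**2/2 - x/4 (y(M, x) = 261 - (-1/2 + x**2/2 + x/4) = 261 + (1/2 - x**2/2 - x/4) = 523/2 - x**2/2 - x/4)
(y(59, 413) + 141910) + 140322 = ((523/2 - 1/2*413**2 - 1/4*413) + 141910) + 140322 = ((523/2 - 1/2*170569 - 413/4) + 141910) + 140322 = ((523/2 - 170569/2 - 413/4) + 141910) + 140322 = (-340505/4 + 141910) + 140322 = 227135/4 + 140322 = 788423/4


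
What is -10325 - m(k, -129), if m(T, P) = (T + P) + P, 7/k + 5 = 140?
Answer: -1359052/135 ≈ -10067.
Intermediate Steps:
k = 7/135 (k = 7/(-5 + 140) = 7/135 ≈ 0.051852)
m(T, P) = T + 2*P (m(T, P) = (P + T) + P = T + 2*P)
-10325 - m(k, -129) = -10325 - (7/135 + 2*(-129)) = -10325 - (7/135 - 258) = -10325 - 1*(-34823/135) = -10325 + 34823/135 = -1359052/135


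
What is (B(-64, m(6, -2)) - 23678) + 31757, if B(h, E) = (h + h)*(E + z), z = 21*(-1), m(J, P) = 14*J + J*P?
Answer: 1551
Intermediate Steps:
z = -21
B(h, E) = 2*h*(-21 + E) (B(h, E) = (h + h)*(E - 21) = (2*h)*(-21 + E) = 2*h*(-21 + E))
(B(-64, m(6, -2)) - 23678) + 31757 = (2*(-64)*(-21 + 6*(14 - 2)) - 23678) + 31757 = (2*(-64)*(-21 + 6*12) - 23678) + 31757 = (2*(-64)*(-21 + 72) - 23678) + 31757 = (2*(-64)*51 - 23678) + 31757 = (-6528 - 23678) + 31757 = -30206 + 31757 = 1551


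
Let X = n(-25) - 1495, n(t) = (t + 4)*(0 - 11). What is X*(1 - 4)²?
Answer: -11376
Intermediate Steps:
n(t) = -44 - 11*t (n(t) = (4 + t)*(-11) = -44 - 11*t)
X = -1264 (X = (-44 - 11*(-25)) - 1495 = (-44 + 275) - 1495 = 231 - 1495 = -1264)
X*(1 - 4)² = -1264*(1 - 4)² = -1264*(-3)² = -1264*9 = -11376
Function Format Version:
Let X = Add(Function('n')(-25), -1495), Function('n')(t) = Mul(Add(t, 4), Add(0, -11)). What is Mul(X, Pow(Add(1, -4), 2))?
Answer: -11376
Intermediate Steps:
Function('n')(t) = Add(-44, Mul(-11, t)) (Function('n')(t) = Mul(Add(4, t), -11) = Add(-44, Mul(-11, t)))
X = -1264 (X = Add(Add(-44, Mul(-11, -25)), -1495) = Add(Add(-44, 275), -1495) = Add(231, -1495) = -1264)
Mul(X, Pow(Add(1, -4), 2)) = Mul(-1264, Pow(Add(1, -4), 2)) = Mul(-1264, Pow(-3, 2)) = Mul(-1264, 9) = -11376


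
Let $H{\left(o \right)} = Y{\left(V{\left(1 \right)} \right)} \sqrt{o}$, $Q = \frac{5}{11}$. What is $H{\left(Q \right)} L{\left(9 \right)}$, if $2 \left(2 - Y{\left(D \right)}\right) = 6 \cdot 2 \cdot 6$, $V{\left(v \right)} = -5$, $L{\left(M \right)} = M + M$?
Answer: $- \frac{612 \sqrt{55}}{11} \approx -412.61$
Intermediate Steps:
$L{\left(M \right)} = 2 M$
$Q = \frac{5}{11}$ ($Q = 5 \cdot \frac{1}{11} = \frac{5}{11} \approx 0.45455$)
$Y{\left(D \right)} = -34$ ($Y{\left(D \right)} = 2 - \frac{6 \cdot 2 \cdot 6}{2} = 2 - \frac{12 \cdot 6}{2} = 2 - 36 = -34$)
$H{\left(o \right)} = - 34 \sqrt{o}$
$H{\left(Q \right)} L{\left(9 \right)} = - 34 \sqrt{\frac{5}{11}} \cdot 2 \cdot 9 = - 34 \frac{\sqrt{55}}{11} \cdot 18 = - \frac{34 \sqrt{55}}{11} \cdot 18 = - \frac{612 \sqrt{55}}{11}$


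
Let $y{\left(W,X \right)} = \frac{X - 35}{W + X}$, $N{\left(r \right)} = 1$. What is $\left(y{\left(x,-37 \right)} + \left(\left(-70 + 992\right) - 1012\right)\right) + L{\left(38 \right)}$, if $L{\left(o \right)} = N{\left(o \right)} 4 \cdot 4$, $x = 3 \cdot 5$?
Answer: $- \frac{778}{11} \approx -70.727$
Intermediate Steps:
$x = 15$
$y{\left(W,X \right)} = \frac{-35 + X}{W + X}$
$L{\left(o \right)} = 16$ ($L{\left(o \right)} = 1 \cdot 4 \cdot 4 = 4 \cdot 4 = 16$)
$\left(y{\left(x,-37 \right)} + \left(\left(-70 + 992\right) - 1012\right)\right) + L{\left(38 \right)} = \left(\frac{-35 - 37}{15 - 37} + \left(\left(-70 + 992\right) - 1012\right)\right) + 16 = \left(\frac{1}{-22} \left(-72\right) + \left(922 - 1012\right)\right) + 16 = \left(\left(- \frac{1}{22}\right) \left(-72\right) - 90\right) + 16 = \left(\frac{36}{11} - 90\right) + 16 = - \frac{954}{11} + 16 = - \frac{778}{11}$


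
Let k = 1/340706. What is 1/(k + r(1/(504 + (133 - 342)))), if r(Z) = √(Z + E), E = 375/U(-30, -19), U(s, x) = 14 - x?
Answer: -1105590970/4281748216187051 + 116080578436*√119695070/4281748216187051 ≈ 0.29660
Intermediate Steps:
E = 125/11 (E = 375/(14 - 1*(-19)) = 375/(14 + 19) = 375/33 = 375*(1/33) = 125/11 ≈ 11.364)
k = 1/340706 ≈ 2.9351e-6
r(Z) = √(125/11 + Z) (r(Z) = √(Z + 125/11) = √(125/11 + Z))
1/(k + r(1/(504 + (133 - 342)))) = 1/(1/340706 + √(1375 + 121/(504 + (133 - 342)))/11) = 1/(1/340706 + √(1375 + 121/(504 - 209))/11) = 1/(1/340706 + √(1375 + 121/295)/11) = 1/(1/340706 + √(405746/295)/11) = 1/(1/340706 + (√119695070/295)/11) = 1/(1/340706 + √119695070/3245)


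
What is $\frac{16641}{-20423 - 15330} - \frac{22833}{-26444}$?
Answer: $\frac{376293645}{945452332} \approx 0.398$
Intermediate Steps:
$\frac{16641}{-20423 - 15330} - \frac{22833}{-26444} = \frac{16641}{-35753} - - \frac{22833}{26444} = 16641 \left(- \frac{1}{35753}\right) + \frac{22833}{26444} = - \frac{16641}{35753} + \frac{22833}{26444} = \frac{376293645}{945452332}$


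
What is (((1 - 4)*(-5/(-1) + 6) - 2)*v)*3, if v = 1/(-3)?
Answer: 35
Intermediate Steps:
v = -1/3 ≈ -0.33333
(((1 - 4)*(-5/(-1) + 6) - 2)*v)*3 = (((1 - 4)*(-5/(-1) + 6) - 2)*(-1/3))*3 = ((-3*(-5*(-1) + 6) - 2)*(-1/3))*3 = ((-3*(5 + 6) - 2)*(-1/3))*3 = ((-3*11 - 2)*(-1/3))*3 = ((-33 - 2)*(-1/3))*3 = -35*(-1/3)*3 = (35/3)*3 = 35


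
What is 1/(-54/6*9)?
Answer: -1/81 ≈ -0.012346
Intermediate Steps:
1/(-54/6*9) = 1/(-54*1/6*9) = 1/(-9*9) = 1/(-81) = -1/81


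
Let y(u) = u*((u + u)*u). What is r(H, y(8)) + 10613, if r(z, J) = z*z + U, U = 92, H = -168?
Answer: 38929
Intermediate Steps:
y(u) = 2*u**3 (y(u) = u*((2*u)*u) = u*(2*u**2) = 2*u**3)
r(z, J) = 92 + z**2 (r(z, J) = z*z + 92 = z**2 + 92 = 92 + z**2)
r(H, y(8)) + 10613 = (92 + (-168)**2) + 10613 = (92 + 28224) + 10613 = 28316 + 10613 = 38929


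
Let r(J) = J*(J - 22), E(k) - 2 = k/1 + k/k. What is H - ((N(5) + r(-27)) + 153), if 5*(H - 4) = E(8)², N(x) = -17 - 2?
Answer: -7144/5 ≈ -1428.8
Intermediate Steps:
N(x) = -19
E(k) = 3 + k (E(k) = 2 + (k/1 + k/k) = 2 + (k*1 + 1) = 2 + (k + 1) = 2 + (1 + k) = 3 + k)
r(J) = J*(-22 + J)
H = 141/5 (H = 4 + (3 + 8)²/5 = 4 + (⅕)*11² = 4 + (⅕)*121 = 4 + 121/5 = 141/5 ≈ 28.200)
H - ((N(5) + r(-27)) + 153) = 141/5 - ((-19 - 27*(-22 - 27)) + 153) = 141/5 - ((-19 - 27*(-49)) + 153) = 141/5 - ((-19 + 1323) + 153) = 141/5 - (1304 + 153) = 141/5 - 1*1457 = 141/5 - 1457 = -7144/5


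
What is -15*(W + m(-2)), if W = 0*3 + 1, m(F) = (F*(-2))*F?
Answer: 105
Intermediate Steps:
m(F) = -2*F**2 (m(F) = (-2*F)*F = -2*F**2)
W = 1 (W = 0 + 1 = 1)
-15*(W + m(-2)) = -15*(1 - 2*(-2)**2) = -15*(1 - 2*4) = -15*(1 - 8) = -15*(-7) = 105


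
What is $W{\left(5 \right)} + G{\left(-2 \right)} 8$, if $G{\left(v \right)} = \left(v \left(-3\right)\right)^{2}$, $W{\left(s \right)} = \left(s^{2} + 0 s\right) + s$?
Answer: $318$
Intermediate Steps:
$W{\left(s \right)} = s + s^{2}$ ($W{\left(s \right)} = \left(s^{2} + 0\right) + s = s^{2} + s = s + s^{2}$)
$G{\left(v \right)} = 9 v^{2}$ ($G{\left(v \right)} = \left(- 3 v\right)^{2} = 9 v^{2}$)
$W{\left(5 \right)} + G{\left(-2 \right)} 8 = 5 \left(1 + 5\right) + 9 \left(-2\right)^{2} \cdot 8 = 5 \cdot 6 + 9 \cdot 4 \cdot 8 = 30 + 36 \cdot 8 = 30 + 288 = 318$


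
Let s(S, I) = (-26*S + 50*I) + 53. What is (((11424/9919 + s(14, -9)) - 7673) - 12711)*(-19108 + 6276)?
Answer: 384457409056/1417 ≈ 2.7132e+8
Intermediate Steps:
s(S, I) = 53 - 26*S + 50*I
(((11424/9919 + s(14, -9)) - 7673) - 12711)*(-19108 + 6276) = (((11424/9919 + (53 - 26*14 + 50*(-9))) - 7673) - 12711)*(-19108 + 6276) = (((11424*(1/9919) + (53 - 364 - 450)) - 7673) - 12711)*(-12832) = (((1632/1417 - 761) - 7673) - 12711)*(-12832) = ((-1076705/1417 - 7673) - 12711)*(-12832) = (-11949346/1417 - 12711)*(-12832) = -29960833/1417*(-12832) = 384457409056/1417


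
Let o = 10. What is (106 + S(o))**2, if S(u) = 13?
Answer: 14161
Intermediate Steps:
(106 + S(o))**2 = (106 + 13)**2 = 119**2 = 14161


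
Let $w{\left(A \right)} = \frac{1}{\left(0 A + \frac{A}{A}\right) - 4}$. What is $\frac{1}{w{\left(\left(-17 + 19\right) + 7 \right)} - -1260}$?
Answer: $\frac{3}{3779} \approx 0.00079386$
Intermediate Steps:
$w{\left(A \right)} = - \frac{1}{3}$ ($w{\left(A \right)} = \frac{1}{\left(0 + 1\right) - 4} = \frac{1}{1 - 4} = \frac{1}{-3} = - \frac{1}{3}$)
$\frac{1}{w{\left(\left(-17 + 19\right) + 7 \right)} - -1260} = \frac{1}{- \frac{1}{3} - -1260} = \frac{1}{- \frac{1}{3} + 1260} = \frac{1}{\frac{3779}{3}} = \frac{3}{3779}$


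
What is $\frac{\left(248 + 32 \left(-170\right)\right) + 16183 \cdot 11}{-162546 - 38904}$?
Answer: $- \frac{57607}{67150} \approx -0.85789$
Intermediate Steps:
$\frac{\left(248 + 32 \left(-170\right)\right) + 16183 \cdot 11}{-162546 - 38904} = \frac{\left(248 - 5440\right) + 178013}{-201450} = \left(-5192 + 178013\right) \left(- \frac{1}{201450}\right) = 172821 \left(- \frac{1}{201450}\right) = - \frac{57607}{67150}$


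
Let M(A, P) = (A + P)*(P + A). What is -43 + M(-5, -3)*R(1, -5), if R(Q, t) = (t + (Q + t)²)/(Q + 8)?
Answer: 317/9 ≈ 35.222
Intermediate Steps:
R(Q, t) = (t + (Q + t)²)/(8 + Q)
M(A, P) = (A + P)² (M(A, P) = (A + P)*(A + P) = (A + P)²)
-43 + M(-5, -3)*R(1, -5) = -43 + (-5 - 3)²*((-5 + (1 - 5)²)/(8 + 1)) = -43 + (-8)²*((-5 + (-4)²)/9) = -43 + 64*((-5 + 16)/9) = -43 + 64*((⅑)*11) = -43 + 64*(11/9) = -43 + 704/9 = 317/9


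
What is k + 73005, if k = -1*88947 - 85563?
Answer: -101505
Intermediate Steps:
k = -174510 (k = -88947 - 85563 = -174510)
k + 73005 = -174510 + 73005 = -101505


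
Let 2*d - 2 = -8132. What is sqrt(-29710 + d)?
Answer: 5*I*sqrt(1351) ≈ 183.78*I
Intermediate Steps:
d = -4065 (d = 1 + (1/2)*(-8132) = 1 - 4066 = -4065)
sqrt(-29710 + d) = sqrt(-29710 - 4065) = sqrt(-33775) = 5*I*sqrt(1351)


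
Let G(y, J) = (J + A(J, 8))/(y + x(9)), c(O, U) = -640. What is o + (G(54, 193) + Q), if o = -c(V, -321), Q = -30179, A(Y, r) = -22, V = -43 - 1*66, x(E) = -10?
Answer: -1299545/44 ≈ -29535.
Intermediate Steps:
V = -109 (V = -43 - 66 = -109)
G(y, J) = (-22 + J)/(-10 + y) (G(y, J) = (J - 22)/(y - 10) = (-22 + J)/(-10 + y))
o = 640 (o = -1*(-640) = 640)
o + (G(54, 193) + Q) = 640 + ((-22 + 193)/(-10 + 54) - 30179) = 640 + (171/44 - 30179) = 640 - 1327705/44 = -1299545/44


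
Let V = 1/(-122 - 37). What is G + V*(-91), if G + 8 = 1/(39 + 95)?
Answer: -158095/21306 ≈ -7.4202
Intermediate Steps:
V = -1/159 (V = 1/(-159) = -1/159 ≈ -0.0062893)
G = -1071/134 (G = -8 + 1/(39 + 95) = -8 + 1/134 = -1071/134 ≈ -7.9925)
G + V*(-91) = -1071/134 - 1/159*(-91) = -1071/134 + 91/159 = -158095/21306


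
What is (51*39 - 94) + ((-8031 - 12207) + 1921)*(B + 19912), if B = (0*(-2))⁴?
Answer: -364726209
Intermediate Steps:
B = 0 (B = 0⁴ = 0)
(51*39 - 94) + ((-8031 - 12207) + 1921)*(B + 19912) = (51*39 - 94) + ((-8031 - 12207) + 1921)*(0 + 19912) = (1989 - 94) + (-20238 + 1921)*19912 = 1895 - 18317*19912 = 1895 - 364728104 = -364726209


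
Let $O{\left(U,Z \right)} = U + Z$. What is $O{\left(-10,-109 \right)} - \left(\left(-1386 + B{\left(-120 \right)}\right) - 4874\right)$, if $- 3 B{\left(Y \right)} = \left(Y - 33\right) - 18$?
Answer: $6084$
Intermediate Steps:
$B{\left(Y \right)} = 17 - \frac{Y}{3}$ ($B{\left(Y \right)} = - \frac{\left(Y - 33\right) - 18}{3} = - \frac{\left(-33 + Y\right) - 18}{3} = - \frac{-51 + Y}{3} = 17 - \frac{Y}{3}$)
$O{\left(-10,-109 \right)} - \left(\left(-1386 + B{\left(-120 \right)}\right) - 4874\right) = \left(-10 - 109\right) - \left(\left(-1386 + \left(17 - -40\right)\right) - 4874\right) = -119 - \left(\left(-1386 + \left(17 + 40\right)\right) - 4874\right) = -119 - \left(\left(-1386 + 57\right) - 4874\right) = -119 - \left(-1329 - 4874\right) = -119 - -6203 = -119 + 6203 = 6084$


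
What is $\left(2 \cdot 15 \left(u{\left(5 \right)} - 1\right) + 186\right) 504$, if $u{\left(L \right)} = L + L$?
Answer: $229824$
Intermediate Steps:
$u{\left(L \right)} = 2 L$
$\left(2 \cdot 15 \left(u{\left(5 \right)} - 1\right) + 186\right) 504 = \left(2 \cdot 15 \left(2 \cdot 5 - 1\right) + 186\right) 504 = \left(30 \left(10 - 1\right) + 186\right) 504 = \left(30 \cdot 9 + 186\right) 504 = \left(270 + 186\right) 504 = 456 \cdot 504 = 229824$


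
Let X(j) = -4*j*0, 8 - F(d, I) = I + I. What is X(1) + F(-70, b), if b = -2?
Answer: 12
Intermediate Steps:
F(d, I) = 8 - 2*I (F(d, I) = 8 - (I + I) = 8 - 2*I)
X(j) = 0
X(1) + F(-70, b) = 0 + (8 - 2*(-2)) = 0 + (8 + 4) = 0 + 12 = 12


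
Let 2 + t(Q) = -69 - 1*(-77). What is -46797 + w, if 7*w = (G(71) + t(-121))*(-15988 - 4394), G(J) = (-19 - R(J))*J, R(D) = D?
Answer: 18541587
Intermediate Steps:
t(Q) = 6 (t(Q) = -2 + (-69 - 1*(-77)) = -2 + (-69 + 77) = -2 + 8 = 6)
G(J) = J*(-19 - J) (G(J) = (-19 - J)*J = J*(-19 - J))
w = 18588384 (w = ((-1*71*(19 + 71) + 6)*(-15988 - 4394))/7 = ((-1*71*90 + 6)*(-20382))/7 = ((-6390 + 6)*(-20382))/7 = (-6384*(-20382))/7 = (⅐)*130118688 = 18588384)
-46797 + w = -46797 + 18588384 = 18541587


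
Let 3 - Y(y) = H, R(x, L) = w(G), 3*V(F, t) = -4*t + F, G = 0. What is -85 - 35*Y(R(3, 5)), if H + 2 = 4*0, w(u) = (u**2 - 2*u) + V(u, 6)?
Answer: -260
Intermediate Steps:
V(F, t) = -4*t/3 + F/3 (V(F, t) = (-4*t + F)/3 = (F - 4*t)/3 = -4*t/3 + F/3)
w(u) = -8 + u**2 - 5*u/3 (w(u) = (u**2 - 2*u) + (-4/3*6 + u/3) = (u**2 - 2*u) + (-8 + u/3) = -8 + u**2 - 5*u/3)
R(x, L) = -8 (R(x, L) = -8 + 0**2 - 5/3*0 = -8 + 0 + 0 = -8)
H = -2 (H = -2 + 4*0 = -2 + 0 = -2)
Y(y) = 5 (Y(y) = 3 - 1*(-2) = 3 + 2 = 5)
-85 - 35*Y(R(3, 5)) = -85 - 35*5 = -85 - 175 = -260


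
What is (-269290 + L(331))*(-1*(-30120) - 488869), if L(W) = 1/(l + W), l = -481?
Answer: 18530478190249/150 ≈ 1.2354e+11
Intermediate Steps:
L(W) = 1/(-481 + W)
(-269290 + L(331))*(-1*(-30120) - 488869) = (-269290 + 1/(-481 + 331))*(-1*(-30120) - 488869) = (-269290 + 1/(-150))*(30120 - 488869) = (-269290 - 1/150)*(-458749) = -40393501/150*(-458749) = 18530478190249/150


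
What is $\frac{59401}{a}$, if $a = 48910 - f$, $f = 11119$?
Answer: $\frac{59401}{37791} \approx 1.5718$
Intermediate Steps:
$a = 37791$ ($a = 48910 - 11119 = 37791$)
$\frac{59401}{a} = \frac{59401}{37791}$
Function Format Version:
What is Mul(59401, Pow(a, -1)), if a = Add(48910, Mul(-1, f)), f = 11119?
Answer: Rational(59401, 37791) ≈ 1.5718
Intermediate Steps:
a = 37791 (a = Add(48910, Mul(-1, 11119)) = Add(48910, -11119) = 37791)
Mul(59401, Pow(a, -1)) = Mul(59401, Pow(37791, -1)) = Mul(59401, Rational(1, 37791)) = Rational(59401, 37791)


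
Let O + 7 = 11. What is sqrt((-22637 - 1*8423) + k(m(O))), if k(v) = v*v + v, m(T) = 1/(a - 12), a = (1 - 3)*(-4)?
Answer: I*sqrt(496963)/4 ≈ 176.24*I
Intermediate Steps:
a = 8 (a = -2*(-4) = 8)
O = 4 (O = -7 + 11 = 4)
m(T) = -1/4 (m(T) = 1/(8 - 12) = 1/(-4) = -1/4)
k(v) = v + v**2 (k(v) = v**2 + v = v + v**2)
sqrt((-22637 - 1*8423) + k(m(O))) = sqrt((-22637 - 1*8423) - (1 - 1/4)/4) = sqrt((-22637 - 8423) - 1/4*3/4) = sqrt(-31060 - 3/16) = sqrt(-496963/16) = I*sqrt(496963)/4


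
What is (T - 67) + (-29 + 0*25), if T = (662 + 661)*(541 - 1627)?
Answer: -1436874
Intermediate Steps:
T = -1436778 (T = 1323*(-1086) = -1436778)
(T - 67) + (-29 + 0*25) = (-1436778 - 67) + (-29 + 0*25) = -1436845 + (-29 + 0) = -1436845 - 29 = -1436874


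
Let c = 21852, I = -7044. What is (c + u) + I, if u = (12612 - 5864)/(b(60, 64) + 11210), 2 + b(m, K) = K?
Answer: 41730631/2818 ≈ 14809.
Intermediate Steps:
b(m, K) = -2 + K
u = 1687/2818 (u = (12612 - 5864)/((-2 + 64) + 11210) = 6748/(62 + 11210) = 6748/11272 = 6748*(1/11272) = 1687/2818 ≈ 0.59865)
(c + u) + I = (21852 + 1687/2818) - 7044 = 61580623/2818 - 7044 = 41730631/2818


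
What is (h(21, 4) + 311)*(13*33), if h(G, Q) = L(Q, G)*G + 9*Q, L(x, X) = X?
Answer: 338052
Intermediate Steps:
h(G, Q) = G**2 + 9*Q (h(G, Q) = G*G + 9*Q = G**2 + 9*Q)
(h(21, 4) + 311)*(13*33) = ((21**2 + 9*4) + 311)*(13*33) = ((441 + 36) + 311)*429 = (477 + 311)*429 = 788*429 = 338052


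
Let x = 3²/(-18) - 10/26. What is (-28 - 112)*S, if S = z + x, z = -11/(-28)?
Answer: 895/13 ≈ 68.846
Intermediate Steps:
x = -23/26 (x = 9*(-1/18) - 10*1/26 = -½ - 5/13 = -23/26 ≈ -0.88461)
z = 11/28 (z = -11*(-1/28) = 11/28 ≈ 0.39286)
S = -179/364 (S = 11/28 - 23/26 = -179/364 ≈ -0.49176)
(-28 - 112)*S = (-28 - 112)*(-179/364) = -140*(-179/364) = 895/13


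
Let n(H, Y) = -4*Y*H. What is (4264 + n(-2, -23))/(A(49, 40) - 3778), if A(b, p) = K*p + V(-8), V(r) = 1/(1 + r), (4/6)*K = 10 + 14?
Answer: -28560/16367 ≈ -1.7450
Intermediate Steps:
K = 36 (K = 3*(10 + 14)/2 = (3/2)*24 = 36)
A(b, p) = -⅐ + 36*p (A(b, p) = 36*p + 1/(1 - 8) = 36*p + 1/(-7) = 36*p - ⅐ = -⅐ + 36*p)
n(H, Y) = -4*H*Y
(4264 + n(-2, -23))/(A(49, 40) - 3778) = (4264 - 4*(-2)*(-23))/((-⅐ + 36*40) - 3778) = (4264 - 184)/((-⅐ + 1440) - 3778) = 4080/(10079/7 - 3778) = 4080/(-16367/7) = 4080*(-7/16367) = -28560/16367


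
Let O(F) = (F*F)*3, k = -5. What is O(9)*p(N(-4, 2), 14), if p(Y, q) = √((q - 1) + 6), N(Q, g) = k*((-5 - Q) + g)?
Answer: 243*√19 ≈ 1059.2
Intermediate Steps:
O(F) = 3*F² (O(F) = F²*3 = 3*F²)
N(Q, g) = 25 - 5*g + 5*Q (N(Q, g) = -5*((-5 - Q) + g) = -5*(-5 + g - Q) = 25 - 5*g + 5*Q)
p(Y, q) = √(5 + q) (p(Y, q) = √((-1 + q) + 6) = √(5 + q))
O(9)*p(N(-4, 2), 14) = (3*9²)*√(5 + 14) = (3*81)*√19 = 243*√19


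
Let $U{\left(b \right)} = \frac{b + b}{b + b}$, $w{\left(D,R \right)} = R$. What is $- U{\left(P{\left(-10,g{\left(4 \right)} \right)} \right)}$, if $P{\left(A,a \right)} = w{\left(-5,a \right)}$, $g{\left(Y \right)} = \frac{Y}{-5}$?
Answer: $-1$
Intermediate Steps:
$g{\left(Y \right)} = - \frac{Y}{5}$ ($g{\left(Y \right)} = Y \left(- \frac{1}{5}\right) = - \frac{Y}{5}$)
$P{\left(A,a \right)} = a$
$U{\left(b \right)} = 1$ ($U{\left(b \right)} = \frac{2 b}{2 b} = 2 b \frac{1}{2 b} = 1$)
$- U{\left(P{\left(-10,g{\left(4 \right)} \right)} \right)} = \left(-1\right) 1 = -1$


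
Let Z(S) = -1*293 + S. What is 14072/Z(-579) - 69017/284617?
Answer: -508164156/31023253 ≈ -16.380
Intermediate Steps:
Z(S) = -293 + S
14072/Z(-579) - 69017/284617 = 14072/(-293 - 579) - 69017/284617 = 14072/(-872) - 69017*1/284617 = 14072*(-1/872) - 69017/284617 = -1759/109 - 69017/284617 = -508164156/31023253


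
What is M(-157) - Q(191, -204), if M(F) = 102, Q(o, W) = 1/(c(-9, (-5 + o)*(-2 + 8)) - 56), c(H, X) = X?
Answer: 108119/1060 ≈ 102.00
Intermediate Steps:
Q(o, W) = 1/(-86 + 6*o) (Q(o, W) = 1/((-5 + o)*(-2 + 8) - 56) = 1/((-5 + o)*6 - 56) = 1/((-30 + 6*o) - 56) = 1/(-86 + 6*o))
M(-157) - Q(191, -204) = 102 - 1/(2*(-43 + 3*191)) = 102 - 1/(2*(-43 + 573)) = 102 - 1/(2*530) = 102 - 1*1/1060 = 102 - 1/1060 = 108119/1060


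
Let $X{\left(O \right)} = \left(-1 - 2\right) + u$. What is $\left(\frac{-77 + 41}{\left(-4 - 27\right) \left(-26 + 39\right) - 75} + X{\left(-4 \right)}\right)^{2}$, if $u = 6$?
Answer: $\frac{540225}{57121} \approx 9.4576$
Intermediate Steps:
$X{\left(O \right)} = 3$ ($X{\left(O \right)} = \left(-1 - 2\right) + 6 = -3 + 6 = 3$)
$\left(\frac{-77 + 41}{\left(-4 - 27\right) \left(-26 + 39\right) - 75} + X{\left(-4 \right)}\right)^{2} = \left(\frac{-77 + 41}{\left(-4 - 27\right) \left(-26 + 39\right) - 75} + 3\right)^{2} = \left(- \frac{36}{\left(-31\right) 13 - 75} + 3\right)^{2} = \left(- \frac{36}{-403 - 75} + 3\right)^{2} = \left(- \frac{36}{-478} + 3\right)^{2} = \left(\left(-36\right) \left(- \frac{1}{478}\right) + 3\right)^{2} = \left(\frac{18}{239} + 3\right)^{2} = \left(\frac{735}{239}\right)^{2} = \frac{540225}{57121}$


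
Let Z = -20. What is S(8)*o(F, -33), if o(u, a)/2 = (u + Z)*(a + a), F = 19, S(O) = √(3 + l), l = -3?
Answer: 0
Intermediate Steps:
S(O) = 0 (S(O) = √(3 - 3) = √0 = 0)
o(u, a) = 4*a*(-20 + u) (o(u, a) = 2*((u - 20)*(a + a)) = 2*((-20 + u)*(2*a)) = 2*(2*a*(-20 + u)) = 4*a*(-20 + u))
S(8)*o(F, -33) = 0*(4*(-33)*(-20 + 19)) = 0*(4*(-33)*(-1)) = 0*132 = 0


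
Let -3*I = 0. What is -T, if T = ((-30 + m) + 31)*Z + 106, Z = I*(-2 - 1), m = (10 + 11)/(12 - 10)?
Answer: -106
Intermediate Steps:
I = 0 (I = -1/3*0 = 0)
m = 21/2 ≈ 10.500
Z = 0 (Z = 0*(-2 - 1) = 0*(-3) = 0)
T = 106 (T = ((-30 + 21/2) + 31)*0 + 106 = (-39/2 + 31)*0 + 106 = (23/2)*0 + 106 = 0 + 106 = 106)
-T = -1*106 = -106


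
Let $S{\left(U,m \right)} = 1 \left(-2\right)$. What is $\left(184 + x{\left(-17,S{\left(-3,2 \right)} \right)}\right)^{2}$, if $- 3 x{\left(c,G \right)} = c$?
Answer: $\frac{323761}{9} \approx 35973.0$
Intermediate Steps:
$S{\left(U,m \right)} = -2$
$x{\left(c,G \right)} = - \frac{c}{3}$
$\left(184 + x{\left(-17,S{\left(-3,2 \right)} \right)}\right)^{2} = \left(184 - - \frac{17}{3}\right)^{2} = \left(184 + \frac{17}{3}\right)^{2} = \left(\frac{569}{3}\right)^{2} = \frac{323761}{9}$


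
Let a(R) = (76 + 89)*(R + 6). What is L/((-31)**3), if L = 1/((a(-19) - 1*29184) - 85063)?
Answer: 1/3467434072 ≈ 2.8840e-10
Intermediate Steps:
a(R) = 990 + 165*R (a(R) = 165*(6 + R) = 990 + 165*R)
L = -1/116392 (L = 1/(((990 + 165*(-19)) - 1*29184) - 85063) = 1/(((990 - 3135) - 29184) - 85063) = 1/((-2145 - 29184) - 85063) = 1/(-31329 - 85063) = 1/(-116392) = -1/116392 ≈ -8.5917e-6)
L/((-31)**3) = -1/(116392*((-31)**3)) = -1/116392/(-29791) = -1/116392*(-1/29791) = 1/3467434072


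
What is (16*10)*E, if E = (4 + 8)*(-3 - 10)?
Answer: -24960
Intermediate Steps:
E = -156 (E = 12*(-13) = -156)
(16*10)*E = (16*10)*(-156) = 160*(-156) = -24960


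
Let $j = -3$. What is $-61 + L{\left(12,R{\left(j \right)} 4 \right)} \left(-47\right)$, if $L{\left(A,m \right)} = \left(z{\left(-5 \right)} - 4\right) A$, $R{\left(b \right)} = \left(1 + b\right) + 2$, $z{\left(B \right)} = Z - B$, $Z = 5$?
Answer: $-3445$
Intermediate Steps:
$z{\left(B \right)} = 5 - B$
$R{\left(b \right)} = 3 + b$
$L{\left(A,m \right)} = 6 A$ ($L{\left(A,m \right)} = \left(\left(5 - -5\right) - 4\right) A = \left(\left(5 + 5\right) - 4\right) A = \left(10 - 4\right) A = 6 A$)
$-61 + L{\left(12,R{\left(j \right)} 4 \right)} \left(-47\right) = -61 + 6 \cdot 12 \left(-47\right) = -61 + 72 \left(-47\right) = -61 - 3384 = -3445$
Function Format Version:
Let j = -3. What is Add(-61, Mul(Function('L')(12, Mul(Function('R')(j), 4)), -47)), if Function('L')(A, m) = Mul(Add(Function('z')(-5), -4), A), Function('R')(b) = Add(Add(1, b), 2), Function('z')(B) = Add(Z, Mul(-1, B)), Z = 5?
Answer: -3445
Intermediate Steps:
Function('z')(B) = Add(5, Mul(-1, B))
Function('R')(b) = Add(3, b)
Function('L')(A, m) = Mul(6, A) (Function('L')(A, m) = Mul(Add(Add(5, Mul(-1, -5)), -4), A) = Mul(Add(Add(5, 5), -4), A) = Mul(Add(10, -4), A) = Mul(6, A))
Add(-61, Mul(Function('L')(12, Mul(Function('R')(j), 4)), -47)) = Add(-61, Mul(Mul(6, 12), -47)) = Add(-61, Mul(72, -47)) = Add(-61, -3384) = -3445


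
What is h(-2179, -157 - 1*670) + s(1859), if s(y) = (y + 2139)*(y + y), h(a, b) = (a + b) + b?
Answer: 14860731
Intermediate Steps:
h(a, b) = a + 2*b
s(y) = 2*y*(2139 + y) (s(y) = (2139 + y)*(2*y) = 2*y*(2139 + y))
h(-2179, -157 - 1*670) + s(1859) = (-2179 + 2*(-157 - 1*670)) + 2*1859*(2139 + 1859) = (-2179 + 2*(-157 - 670)) + 2*1859*3998 = (-2179 + 2*(-827)) + 14864564 = (-2179 - 1654) + 14864564 = -3833 + 14864564 = 14860731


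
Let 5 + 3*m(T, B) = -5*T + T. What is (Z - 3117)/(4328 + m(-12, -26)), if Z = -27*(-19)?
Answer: -1116/1861 ≈ -0.59968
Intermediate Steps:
m(T, B) = -5/3 - 4*T/3 (m(T, B) = -5/3 + (-5*T + T)/3 = -5/3 + (-4*T)/3 = -5/3 - 4*T/3)
Z = 513
(Z - 3117)/(4328 + m(-12, -26)) = (513 - 3117)/(4328 + (-5/3 - 4/3*(-12))) = -2604/(4328 + (-5/3 + 16)) = -2604/(4328 + 43/3) = -2604/13027/3 = -2604*3/13027 = -1116/1861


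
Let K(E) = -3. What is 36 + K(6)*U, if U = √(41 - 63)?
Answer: 36 - 3*I*√22 ≈ 36.0 - 14.071*I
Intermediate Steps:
U = I*√22 (U = √(-22) = I*√22 ≈ 4.6904*I)
36 + K(6)*U = 36 - 3*I*√22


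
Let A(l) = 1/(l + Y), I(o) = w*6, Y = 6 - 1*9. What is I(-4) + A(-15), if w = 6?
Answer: 647/18 ≈ 35.944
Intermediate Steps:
Y = -3 (Y = 6 - 9 = -3)
I(o) = 36 (I(o) = 6*6 = 36)
A(l) = 1/(-3 + l) (A(l) = 1/(l - 3) = 1/(-3 + l))
I(-4) + A(-15) = 36 + 1/(-3 - 15) = 36 + 1/(-18) = 36 - 1/18 = 647/18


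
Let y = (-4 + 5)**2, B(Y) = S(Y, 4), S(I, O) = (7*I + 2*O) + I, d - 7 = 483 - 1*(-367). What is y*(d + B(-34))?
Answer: 593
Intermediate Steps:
d = 857 (d = 7 + (483 - 1*(-367)) = 7 + (483 + 367) = 7 + 850 = 857)
S(I, O) = 2*O + 8*I (S(I, O) = (2*O + 7*I) + I = 2*O + 8*I)
B(Y) = 8 + 8*Y (B(Y) = 2*4 + 8*Y = 8 + 8*Y)
y = 1 (y = 1**2 = 1)
y*(d + B(-34)) = 1*(857 + (8 + 8*(-34))) = 1*(857 + (8 - 272)) = 1*(857 - 264) = 1*593 = 593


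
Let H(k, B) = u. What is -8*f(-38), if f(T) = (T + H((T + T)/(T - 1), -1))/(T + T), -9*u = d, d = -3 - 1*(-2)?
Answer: -682/171 ≈ -3.9883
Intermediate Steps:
d = -1 (d = -3 + 2 = -1)
u = ⅑ (u = -⅑*(-1) = ⅑ ≈ 0.11111)
H(k, B) = ⅑
f(T) = (⅑ + T)/(2*T) (f(T) = (T + ⅑)/(T + T) = (⅑ + T)/((2*T)) = (⅑ + T)*(1/(2*T)) = (⅑ + T)/(2*T))
-8*f(-38) = -4*(1 + 9*(-38))/(9*(-38)) = -4*(-1)*(1 - 342)/(9*38) = -4*(-1)*(-341)/(9*38) = -8*341/684 = -682/171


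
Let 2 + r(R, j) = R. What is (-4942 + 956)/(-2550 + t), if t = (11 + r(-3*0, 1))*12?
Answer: 1993/1221 ≈ 1.6323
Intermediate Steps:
r(R, j) = -2 + R
t = 108 (t = (11 + (-2 - 3*0))*12 = (11 + (-2 + 0))*12 = (11 - 2)*12 = 9*12 = 108)
(-4942 + 956)/(-2550 + t) = (-4942 + 956)/(-2550 + 108) = -3986/(-2442) = -3986*(-1/2442) = 1993/1221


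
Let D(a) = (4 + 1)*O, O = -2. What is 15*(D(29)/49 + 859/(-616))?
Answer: -103395/4312 ≈ -23.978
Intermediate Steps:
D(a) = -10 (D(a) = (4 + 1)*(-2) = 5*(-2) = -10)
15*(D(29)/49 + 859/(-616)) = 15*(-10/49 + 859/(-616)) = 15*(-10*1/49 + 859*(-1/616)) = 15*(-10/49 - 859/616) = 15*(-6893/4312) = -103395/4312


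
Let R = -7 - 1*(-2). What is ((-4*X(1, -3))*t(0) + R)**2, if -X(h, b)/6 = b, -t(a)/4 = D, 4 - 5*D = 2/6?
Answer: 1062961/25 ≈ 42518.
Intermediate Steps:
D = 11/15 (D = 4/5 - 2/(5*6) = 4/5 - 1/5*1/3 = 4/5 - 1/15 = 11/15 ≈ 0.73333)
R = -5 (R = -7 + 2 = -5)
t(a) = -44/15 (t(a) = -4*11/15 = -44/15)
X(h, b) = -6*b
((-4*X(1, -3))*t(0) + R)**2 = (-(-24)*(-3)*(-44/15) - 5)**2 = (-4*18*(-44/15) - 5)**2 = (-72*(-44/15) - 5)**2 = (1056/5 - 5)**2 = (1031/5)**2 = 1062961/25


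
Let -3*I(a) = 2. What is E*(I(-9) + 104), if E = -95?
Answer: -29450/3 ≈ -9816.7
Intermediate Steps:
I(a) = -2/3 (I(a) = -1/3*2 = -2/3)
E*(I(-9) + 104) = -95*(-2/3 + 104) = -95*310/3 = -29450/3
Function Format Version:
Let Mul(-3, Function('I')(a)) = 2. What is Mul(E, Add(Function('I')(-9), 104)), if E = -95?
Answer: Rational(-29450, 3) ≈ -9816.7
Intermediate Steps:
Function('I')(a) = Rational(-2, 3) (Function('I')(a) = Mul(Rational(-1, 3), 2) = Rational(-2, 3))
Mul(E, Add(Function('I')(-9), 104)) = Mul(-95, Add(Rational(-2, 3), 104)) = Mul(-95, Rational(310, 3)) = Rational(-29450, 3)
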